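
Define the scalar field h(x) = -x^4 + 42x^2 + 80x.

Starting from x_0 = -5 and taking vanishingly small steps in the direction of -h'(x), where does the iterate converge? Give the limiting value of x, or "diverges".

diverges

h'(x) = -4(x - 5)(x + 1)(x + 4), so h'(-5) = 160.
Gradient descent moves in the -h' direction, i.e. x is decreasing.
There is no critical point below x=-5, and h' keeps the same sign, so the iterate runs off to −∞.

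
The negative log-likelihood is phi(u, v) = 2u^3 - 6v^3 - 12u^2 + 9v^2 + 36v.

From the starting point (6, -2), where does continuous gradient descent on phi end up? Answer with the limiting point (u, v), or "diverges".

(4, -1)

phi is separable, so gradient descent decouples: u follows -∂phi/∂u, v follows -∂phi/∂v.
∂phi/∂u = 6u(u - 4); at u=6 this is 72, so u decreases.
∂phi/∂v = -18(v - 2)(v + 1); at v=-2 this is -72, so v increases.
u converges to its nearest critical value 4 (a local min of the u-part); v converges to -1. The iterate converges to (4, -1).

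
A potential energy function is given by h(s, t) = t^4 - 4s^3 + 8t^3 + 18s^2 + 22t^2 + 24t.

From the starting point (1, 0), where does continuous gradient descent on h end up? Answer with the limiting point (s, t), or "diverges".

h is separable, so gradient descent decouples: s follows -∂h/∂s, t follows -∂h/∂t.
∂h/∂s = -12s(s - 3); at s=1 this is 24, so s decreases.
∂h/∂t = 4(t + 1)(t + 2)(t + 3); at t=0 this is 24, so t decreases.
s converges to its nearest critical value 0 (a local min of the s-part); t converges to -1. The iterate converges to (0, -1).

(0, -1)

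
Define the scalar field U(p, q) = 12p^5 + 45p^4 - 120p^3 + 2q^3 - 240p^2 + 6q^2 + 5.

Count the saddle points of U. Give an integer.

4

U separates as a function of p plus a function of q, so ∇U=0 decouples.
∂U/∂p = 60p(p - 2)(p + 1)(p + 4) = 0 at p ∈ {-4, -1, 0, 2}; ∂U/∂q = 6q(q + 2) = 0 at q ∈ {-2, 0}.
The Hessian is diagonal: diag(U_pp, U_qq). Second derivatives: U_pp(-4)=-4320, U_pp(-1)=540, U_pp(0)=-480, U_pp(2)=2160; U_qq(-2)=-12, U_qq(0)=12.
Saddle points occur where the two diagonal entries have opposite signs: (-4, 0), (-1, -2), (0, 0), (2, -2). Count: 4.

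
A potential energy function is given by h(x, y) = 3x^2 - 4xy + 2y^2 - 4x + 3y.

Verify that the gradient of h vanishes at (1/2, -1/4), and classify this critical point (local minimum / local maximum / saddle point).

local minimum

∇h = (6x - 4y - 4, -4x + 4y + 3); substituting (1/2, -1/4) gives ∇h = (0, 0), so (1/2, -1/4) is indeed a critical point.
The Hessian of h is constant: H = [[6, -4], [-4, 4]].
det(H) = 6·4 − (-4)² = 8.
det(H) > 0 and tr(H) = 10 > 0, so H is positive definite and the point is a local minimum.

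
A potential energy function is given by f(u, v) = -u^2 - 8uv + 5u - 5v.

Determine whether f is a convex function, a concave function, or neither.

f is quadratic, so its Hessian is the constant matrix H = [[-2, -8], [-8, 0]].
det(H) = -64, tr(H) = -2.
det(H) < 0, so H is indefinite: neither convex nor concave.

neither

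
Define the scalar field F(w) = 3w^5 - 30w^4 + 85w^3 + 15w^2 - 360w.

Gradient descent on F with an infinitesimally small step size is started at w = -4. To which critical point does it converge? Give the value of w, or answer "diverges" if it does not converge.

F'(w) = 15(w - 4)(w - 3)(w - 2)(w + 1), so F'(-4) = 15120.
Gradient descent moves in the -F' direction, i.e. w is decreasing.
There is no critical point below w=-4, and F' keeps the same sign, so the iterate runs off to −∞.

diverges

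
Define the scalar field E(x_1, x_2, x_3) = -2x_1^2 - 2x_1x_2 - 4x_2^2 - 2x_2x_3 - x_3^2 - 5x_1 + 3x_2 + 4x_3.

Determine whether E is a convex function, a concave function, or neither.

concave

E is quadratic, so its Hessian is the constant matrix H = [[-4, -2, 0], [-2, -8, -2], [0, -2, -2]].
Leading principal minors: -4, 28, -40.
Signs alternate −, +, − ⇒ H ≺ 0 ⇒ concave.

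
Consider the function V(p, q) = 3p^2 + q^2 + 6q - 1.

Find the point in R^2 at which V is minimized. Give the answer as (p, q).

V(p,q) separates as A(p) + B(q) − 1, so its minimum is min A + min B − 1.
A'(p) = 6p vanishes at p ∈ {0}; B'(q) = 2q + 6 vanishes at q ∈ {-3}.
Local minima of A (where A''>0): A(0)=0. Local minima of B: B(-3)=-9.
So the global minimum of V is A(0) + B(-3) − 1 = 0 − 9 − 1 = -10, attained at (0, -3).

(0, -3)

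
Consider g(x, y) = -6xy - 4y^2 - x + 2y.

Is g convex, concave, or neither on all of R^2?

neither

g is quadratic, so its Hessian is the constant matrix H = [[0, -6], [-6, -8]].
det(H) = -36, tr(H) = -8.
det(H) < 0, so H is indefinite: neither convex nor concave.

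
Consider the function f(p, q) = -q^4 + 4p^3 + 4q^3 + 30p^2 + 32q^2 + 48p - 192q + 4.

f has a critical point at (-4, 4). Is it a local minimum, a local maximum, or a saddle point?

local maximum

The mixed partial ∂²f/∂p∂q is 0, so the Hessian at any point is diag(f_pp, f_qq) = diag(12(2p + 5), 4(-3q^2 + 6q + 16)).
At (-4, 4): H = diag(-36, -32).
Both eigenvalues are negative, so H is negative definite: a local maximum.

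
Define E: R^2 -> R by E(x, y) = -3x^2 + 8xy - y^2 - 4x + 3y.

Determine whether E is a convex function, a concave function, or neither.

neither

E is quadratic, so its Hessian is the constant matrix H = [[-6, 8], [8, -2]].
det(H) = -52, tr(H) = -8.
det(H) < 0, so H is indefinite: neither convex nor concave.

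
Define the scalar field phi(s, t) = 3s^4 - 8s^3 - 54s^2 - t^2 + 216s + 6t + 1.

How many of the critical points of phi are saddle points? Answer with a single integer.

phi separates as a function of s plus a function of t, so ∇phi=0 decouples.
∂phi/∂s = 12(s - 3)(s - 2)(s + 3) = 0 at s ∈ {-3, 2, 3}; ∂phi/∂t = -2(t - 3) = 0 at t ∈ {3}.
The Hessian is diagonal: diag(phi_ss, phi_tt). Second derivatives: phi_ss(-3)=360, phi_ss(2)=-60, phi_ss(3)=72; phi_tt(3)=-2.
Saddle points occur where the two diagonal entries have opposite signs: (-3, 3), (3, 3). Count: 2.

2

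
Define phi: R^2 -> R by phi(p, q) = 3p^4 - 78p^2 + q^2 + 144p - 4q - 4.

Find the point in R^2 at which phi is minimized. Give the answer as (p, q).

(-4, 2)

phi(p,q) separates as A(p) + B(q) − 4, so its minimum is min A + min B − 4.
A'(p) = 12(p - 3)(p - 1)(p + 4) vanishes at p ∈ {-4, 1, 3}; B'(q) = 2q - 4 vanishes at q ∈ {2}.
Local minima of A (where A''>0): A(-4)=-1056, A(3)=-27. Local minima of B: B(2)=-4.
So the global minimum of phi is A(-4) + B(2) − 4 = -1056 − 4 − 4 = -1064, attained at (-4, 2).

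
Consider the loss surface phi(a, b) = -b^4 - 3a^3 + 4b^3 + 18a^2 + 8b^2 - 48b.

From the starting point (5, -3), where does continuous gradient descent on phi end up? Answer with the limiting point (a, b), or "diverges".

diverges

phi is separable, so gradient descent decouples: a follows -∂phi/∂a, b follows -∂phi/∂b.
∂phi/∂a = -9a(a - 4); at a=5 this is -45, so a increases.
∂phi/∂b = -4(b - 3)(b - 2)(b + 2); at b=-3 this is 120, so b decreases.
The a-coordinate has no critical point in that direction and runs off to infinity.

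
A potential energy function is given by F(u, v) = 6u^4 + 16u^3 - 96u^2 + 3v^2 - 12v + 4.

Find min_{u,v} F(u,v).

F(u,v) separates as P(u) + Q(v) + 4, so its minimum is min P + min Q + 4.
P'(u) = 24u(u - 2)(u + 4) vanishes at u ∈ {-4, 0, 2}; Q'(v) = 6v - 12 vanishes at v ∈ {2}.
Local minima of P (where P''>0): P(-4)=-1024, P(2)=-160. Local minima of Q: Q(2)=-12.
So the global minimum of F is P(-4) + Q(2) + 4 = -1024 − 12 + 4 = -1032, attained at (-4, 2).

-1032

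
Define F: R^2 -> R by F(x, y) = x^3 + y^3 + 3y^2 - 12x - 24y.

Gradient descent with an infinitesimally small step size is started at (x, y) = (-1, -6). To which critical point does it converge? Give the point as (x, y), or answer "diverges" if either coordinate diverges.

F is separable, so gradient descent decouples: x follows -∂F/∂x, y follows -∂F/∂y.
∂F/∂x = 3(x - 2)(x + 2); at x=-1 this is -9, so x increases.
∂F/∂y = 3(y - 2)(y + 4); at y=-6 this is 48, so y decreases.
The y-coordinate has no critical point in that direction and runs off to infinity.

diverges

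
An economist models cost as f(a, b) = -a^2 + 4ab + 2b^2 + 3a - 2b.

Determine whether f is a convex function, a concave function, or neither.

f is quadratic, so its Hessian is the constant matrix H = [[-2, 4], [4, 4]].
det(H) = -24, tr(H) = 2.
det(H) < 0, so H is indefinite: neither convex nor concave.

neither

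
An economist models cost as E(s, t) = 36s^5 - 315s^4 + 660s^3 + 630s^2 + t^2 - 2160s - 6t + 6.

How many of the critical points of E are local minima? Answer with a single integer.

E separates as a function of s plus a function of t, so ∇E=0 decouples.
∂E/∂s = 180(s - 4)(s - 3)(s - 1)(s + 1) = 0 at s ∈ {-1, 1, 3, 4}; ∂E/∂t = 2(t - 3) = 0 at t ∈ {3}.
The Hessian is diagonal: diag(E_ss, E_tt). Second derivatives: E_ss(-1)=-7200, E_ss(1)=2160, E_ss(3)=-1440, E_ss(4)=2700; E_tt(3)=2.
Local minima occur where both diagonal entries positive: (1, 3), (4, 3). Count: 2.

2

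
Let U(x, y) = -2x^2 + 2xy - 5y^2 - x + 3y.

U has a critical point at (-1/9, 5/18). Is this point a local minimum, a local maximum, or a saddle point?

The Hessian of U is constant: H = [[-4, 2], [2, -10]].
det(H) = (-4)·(-10) − 2² = 36.
det(H) > 0 and tr(H) = -14 < 0, so H is negative definite and the point is a local maximum.

local maximum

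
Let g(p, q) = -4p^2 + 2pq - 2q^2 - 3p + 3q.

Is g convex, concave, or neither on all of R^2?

g is quadratic, so its Hessian is the constant matrix H = [[-8, 2], [2, -4]].
det(H) = 28, tr(H) = -12.
det(H) > 0 and tr(H) < 0, so H is negative definite everywhere: concave.

concave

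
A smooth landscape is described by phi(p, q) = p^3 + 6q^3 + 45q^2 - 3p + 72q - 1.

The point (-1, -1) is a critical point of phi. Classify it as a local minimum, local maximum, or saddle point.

The mixed partial ∂²phi/∂p∂q is 0, so the Hessian at any point is diag(phi_pp, phi_qq) = diag(6p, 18(2q + 5)).
At (-1, -1): H = diag(-6, 54).
The eigenvalues have opposite signs, so H is indefinite: a saddle point.

saddle point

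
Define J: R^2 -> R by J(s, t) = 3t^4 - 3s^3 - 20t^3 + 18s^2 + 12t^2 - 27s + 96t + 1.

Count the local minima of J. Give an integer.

J separates as a function of s plus a function of t, so ∇J=0 decouples.
∂J/∂s = -9(s - 3)(s - 1) = 0 at s ∈ {1, 3}; ∂J/∂t = 12(t - 4)(t - 2)(t + 1) = 0 at t ∈ {-1, 2, 4}.
The Hessian is diagonal: diag(J_ss, J_tt). Second derivatives: J_ss(1)=18, J_ss(3)=-18; J_tt(-1)=180, J_tt(2)=-72, J_tt(4)=120.
Local minima occur where both diagonal entries positive: (1, -1), (1, 4). Count: 2.

2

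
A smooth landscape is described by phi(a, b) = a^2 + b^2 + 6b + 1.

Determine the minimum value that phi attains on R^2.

-8

phi(a,b) separates as P(a) + Q(b) + 1, so its minimum is min P + min Q + 1.
P'(a) = 2a vanishes at a ∈ {0}; Q'(b) = 2b + 6 vanishes at b ∈ {-3}.
Local minima of P (where P''>0): P(0)=0. Local minima of Q: Q(-3)=-9.
So the global minimum of phi is P(0) + Q(-3) + 1 = 0 − 9 + 1 = -8, attained at (0, -3).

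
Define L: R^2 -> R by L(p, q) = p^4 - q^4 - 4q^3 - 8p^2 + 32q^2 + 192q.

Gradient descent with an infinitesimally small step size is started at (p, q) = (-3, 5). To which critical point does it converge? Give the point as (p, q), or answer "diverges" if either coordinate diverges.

diverges

L is separable, so gradient descent decouples: p follows -∂L/∂p, q follows -∂L/∂q.
∂L/∂p = 4p(p - 2)(p + 2); at p=-3 this is -60, so p increases.
∂L/∂q = -4(q - 4)(q + 3)(q + 4); at q=5 this is -288, so q increases.
The q-coordinate has no critical point in that direction and runs off to infinity.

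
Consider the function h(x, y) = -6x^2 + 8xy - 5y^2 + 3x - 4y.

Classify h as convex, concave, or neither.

h is quadratic, so its Hessian is the constant matrix H = [[-12, 8], [8, -10]].
det(H) = 56, tr(H) = -22.
det(H) > 0 and tr(H) < 0, so H is negative definite everywhere: concave.

concave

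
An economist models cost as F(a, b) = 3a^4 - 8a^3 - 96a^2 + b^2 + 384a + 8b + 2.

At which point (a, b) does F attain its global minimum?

F(a,b) separates as P(a) + Q(b) + 2, so its minimum is min P + min Q + 2.
P'(a) = 12(a - 4)(a - 2)(a + 4) vanishes at a ∈ {-4, 2, 4}; Q'(b) = 2b + 8 vanishes at b ∈ {-4}.
Local minima of P (where P''>0): P(-4)=-1792, P(4)=256. Local minima of Q: Q(-4)=-16.
So the global minimum of F is P(-4) + Q(-4) + 2 = -1792 − 16 + 2 = -1806, attained at (-4, -4).

(-4, -4)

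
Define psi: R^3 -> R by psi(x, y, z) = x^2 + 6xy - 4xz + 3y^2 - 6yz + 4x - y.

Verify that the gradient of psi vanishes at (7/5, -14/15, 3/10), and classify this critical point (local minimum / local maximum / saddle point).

∇psi = (2x + 6y - 4z + 4, 6x + 6y - 6z - 1, -4x - 6y); substituting (7/5, -14/15, 3/10) gives ∇psi = (0, 0, 0), so (7/5, -14/15, 3/10) is indeed a critical point.
The Hessian is constant: H = [[2, 6, -4], [6, 6, -6], [-4, -6, 0]].
Leading principal minors: Δ₁ = 2, Δ₂ = -24, Δ₃ = 120.
The minors fit neither the all-positive nor the alternating-sign pattern, so H is indefinite: a saddle point.

saddle point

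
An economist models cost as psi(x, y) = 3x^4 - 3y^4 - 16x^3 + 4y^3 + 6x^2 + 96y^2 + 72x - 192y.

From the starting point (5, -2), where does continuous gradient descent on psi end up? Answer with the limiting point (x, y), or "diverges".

psi is separable, so gradient descent decouples: x follows -∂psi/∂x, y follows -∂psi/∂y.
∂psi/∂x = 12(x - 3)(x - 2)(x + 1); at x=5 this is 432, so x decreases.
∂psi/∂y = -12(y - 4)(y - 1)(y + 4); at y=-2 this is -432, so y increases.
x converges to its nearest critical value 3 (a local min of the x-part); y converges to 1. The iterate converges to (3, 1).

(3, 1)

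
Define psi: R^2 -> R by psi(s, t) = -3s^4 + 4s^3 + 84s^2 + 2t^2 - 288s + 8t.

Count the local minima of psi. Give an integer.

psi separates as a function of s plus a function of t, so ∇psi=0 decouples.
∂psi/∂s = -12(s - 3)(s - 2)(s + 4) = 0 at s ∈ {-4, 2, 3}; ∂psi/∂t = 4(t + 2) = 0 at t ∈ {-2}.
The Hessian is diagonal: diag(psi_ss, psi_tt). Second derivatives: psi_ss(-4)=-504, psi_ss(2)=72, psi_ss(3)=-84; psi_tt(-2)=4.
Local minima occur where both diagonal entries positive: (2, -2). Count: 1.

1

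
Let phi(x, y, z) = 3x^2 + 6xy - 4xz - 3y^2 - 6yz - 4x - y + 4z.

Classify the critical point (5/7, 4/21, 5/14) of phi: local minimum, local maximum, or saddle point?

saddle point

The Hessian is constant: H = [[6, 6, -4], [6, -6, -6], [-4, -6, 0]].
Leading principal minors: Δ₁ = 6, Δ₂ = -72, Δ₃ = 168.
The minors fit neither the all-positive nor the alternating-sign pattern, so H is indefinite: a saddle point.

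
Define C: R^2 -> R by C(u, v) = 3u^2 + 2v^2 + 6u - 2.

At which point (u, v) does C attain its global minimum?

(-1, 0)

C(u,v) separates as P(u) + Q(v) − 2, so its minimum is min P + min Q − 2.
P'(u) = 6u + 6 vanishes at u ∈ {-1}; Q'(v) = 4v vanishes at v ∈ {0}.
Local minima of P (where P''>0): P(-1)=-3. Local minima of Q: Q(0)=0.
So the global minimum of C is P(-1) + Q(0) − 2 = -3 + 0 − 2 = -5, attained at (-1, 0).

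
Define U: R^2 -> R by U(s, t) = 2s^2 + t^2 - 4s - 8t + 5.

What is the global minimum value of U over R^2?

-13

U(s,t) separates as P(s) + Q(t) + 5, so its minimum is min P + min Q + 5.
P'(s) = 4s - 4 vanishes at s ∈ {1}; Q'(t) = 2(t - 4) vanishes at t ∈ {4}.
Local minima of P (where P''>0): P(1)=-2. Local minima of Q: Q(4)=-16.
So the global minimum of U is P(1) + Q(4) + 5 = -2 − 16 + 5 = -13, attained at (1, 4).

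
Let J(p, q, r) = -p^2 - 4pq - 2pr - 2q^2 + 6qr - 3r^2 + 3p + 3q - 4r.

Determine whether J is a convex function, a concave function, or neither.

J is quadratic, so its Hessian is the constant matrix H = [[-2, -4, -2], [-4, -4, 6], [-2, 6, -6]].
Leading principal minors: -2, -8, 232.
Neither pattern holds ⇒ H is indefinite ⇒ neither convex nor concave.

neither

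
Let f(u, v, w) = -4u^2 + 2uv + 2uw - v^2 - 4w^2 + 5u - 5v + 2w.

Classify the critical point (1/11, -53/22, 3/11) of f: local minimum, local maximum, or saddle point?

local maximum

The Hessian is constant: H = [[-8, 2, 2], [2, -2, 0], [2, 0, -8]].
Leading principal minors: Δ₁ = -8, Δ₂ = 12, Δ₃ = -88.
The minors alternate sign starting negative (−, +, −), so H is negative definite: a local maximum.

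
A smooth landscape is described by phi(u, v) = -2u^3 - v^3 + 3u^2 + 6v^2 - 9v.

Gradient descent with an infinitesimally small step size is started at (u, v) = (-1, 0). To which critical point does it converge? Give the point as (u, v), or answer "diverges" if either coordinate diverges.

phi is separable, so gradient descent decouples: u follows -∂phi/∂u, v follows -∂phi/∂v.
∂phi/∂u = -6u(u - 1); at u=-1 this is -12, so u increases.
∂phi/∂v = -3(v - 3)(v - 1); at v=0 this is -9, so v increases.
u converges to its nearest critical value 0 (a local min of the u-part); v converges to 1. The iterate converges to (0, 1).

(0, 1)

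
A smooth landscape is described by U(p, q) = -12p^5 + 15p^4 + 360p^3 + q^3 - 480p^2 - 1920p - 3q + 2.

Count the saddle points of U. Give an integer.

U separates as a function of p plus a function of q, so ∇U=0 decouples.
∂U/∂p = -60(p - 4)(p - 2)(p + 1)(p + 4) = 0 at p ∈ {-4, -1, 2, 4}; ∂U/∂q = 3(q - 1)(q + 1) = 0 at q ∈ {-1, 1}.
The Hessian is diagonal: diag(U_pp, U_qq). Second derivatives: U_pp(-4)=8640, U_pp(-1)=-2700, U_pp(2)=2160, U_pp(4)=-4800; U_qq(-1)=-6, U_qq(1)=6.
Saddle points occur where the two diagonal entries have opposite signs: (-4, -1), (-1, 1), (2, -1), (4, 1). Count: 4.

4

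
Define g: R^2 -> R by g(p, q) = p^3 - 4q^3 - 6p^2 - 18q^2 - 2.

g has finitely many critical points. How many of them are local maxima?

1

g separates as a function of p plus a function of q, so ∇g=0 decouples.
∂g/∂p = 3p(p - 4) = 0 at p ∈ {0, 4}; ∂g/∂q = -12q(q + 3) = 0 at q ∈ {-3, 0}.
The Hessian is diagonal: diag(g_pp, g_qq). Second derivatives: g_pp(0)=-12, g_pp(4)=12; g_qq(-3)=36, g_qq(0)=-36.
Local maxima occur where both diagonal entries negative: (0, 0). Count: 1.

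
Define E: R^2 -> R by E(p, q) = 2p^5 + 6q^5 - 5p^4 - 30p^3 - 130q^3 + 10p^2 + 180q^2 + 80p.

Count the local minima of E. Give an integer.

E separates as a function of p plus a function of q, so ∇E=0 decouples.
∂E/∂p = 10(p - 4)(p - 1)(p + 1)(p + 2) = 0 at p ∈ {-2, -1, 1, 4}; ∂E/∂q = 30q(q - 3)(q - 1)(q + 4) = 0 at q ∈ {-4, 0, 1, 3}.
The Hessian is diagonal: diag(E_pp, E_qq). Second derivatives: E_pp(-2)=-180, E_pp(-1)=100, E_pp(1)=-180, E_pp(4)=900; E_qq(-4)=-4200, E_qq(0)=360, E_qq(1)=-300, E_qq(3)=1260.
Local minima occur where both diagonal entries positive: (-1, 0), (-1, 3), (4, 0), (4, 3). Count: 4.

4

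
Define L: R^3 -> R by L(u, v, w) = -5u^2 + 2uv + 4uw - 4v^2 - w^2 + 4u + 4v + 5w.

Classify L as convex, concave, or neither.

L is quadratic, so its Hessian is the constant matrix H = [[-10, 2, 4], [2, -8, 0], [4, 0, -2]].
Leading principal minors: -10, 76, -24.
Signs alternate −, +, − ⇒ H ≺ 0 ⇒ concave.

concave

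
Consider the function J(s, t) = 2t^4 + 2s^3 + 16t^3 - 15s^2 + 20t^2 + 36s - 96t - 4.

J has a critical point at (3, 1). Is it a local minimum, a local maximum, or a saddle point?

local minimum

The mixed partial ∂²J/∂s∂t is 0, so the Hessian at any point is diag(J_ss, J_tt) = diag(6(2s - 5), 8(3t^2 + 12t + 5)).
At (3, 1): H = diag(6, 160).
Both eigenvalues are positive, so H is positive definite: a local minimum.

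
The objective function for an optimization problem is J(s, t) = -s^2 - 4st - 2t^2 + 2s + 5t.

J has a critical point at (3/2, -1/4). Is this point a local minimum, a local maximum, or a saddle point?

The Hessian of J is constant: H = [[-2, -4], [-4, -4]].
det(H) = (-2)·(-4) − (-4)² = -8.
Since det(H) < 0, H is indefinite and the critical point is a saddle point.

saddle point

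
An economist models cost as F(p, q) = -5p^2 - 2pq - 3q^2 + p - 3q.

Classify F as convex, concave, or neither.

concave

F is quadratic, so its Hessian is the constant matrix H = [[-10, -2], [-2, -6]].
det(H) = 56, tr(H) = -16.
det(H) > 0 and tr(H) < 0, so H is negative definite everywhere: concave.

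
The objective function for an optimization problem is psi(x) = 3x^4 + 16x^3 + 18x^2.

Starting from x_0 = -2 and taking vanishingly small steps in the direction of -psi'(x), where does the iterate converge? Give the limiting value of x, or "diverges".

-3

psi'(x) = 12x(x + 1)(x + 3), so psi'(-2) = 24.
Gradient descent moves in the -psi' direction, i.e. x is decreasing.
The nearest critical point in that direction is x = -3, where psi'' = 72 > 0 (a local minimum). The iterate converges there.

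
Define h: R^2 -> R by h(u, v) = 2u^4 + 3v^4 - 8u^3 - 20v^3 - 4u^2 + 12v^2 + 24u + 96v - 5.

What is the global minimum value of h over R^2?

h(u,v) separates as P(u) + Q(v) − 5, so its minimum is min P + min Q − 5.
P'(u) = 8(u - 3)(u - 1)(u + 1) vanishes at u ∈ {-1, 1, 3}; Q'(v) = 12(v - 4)(v - 2)(v + 1) vanishes at v ∈ {-1, 2, 4}.
Local minima of P (where P''>0): P(-1)=-18, P(3)=-18. Local minima of Q: Q(-1)=-61, Q(4)=64.
So the global minimum of h is P(-1) + Q(-1) − 5 = -18 − 61 − 5 = -84, attained at (-1, -1).

-84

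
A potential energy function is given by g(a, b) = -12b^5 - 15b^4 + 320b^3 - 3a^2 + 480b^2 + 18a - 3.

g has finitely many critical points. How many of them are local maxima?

2

g separates as a function of a plus a function of b, so ∇g=0 decouples.
∂g/∂a = -6(a - 3) = 0 at a ∈ {3}; ∂g/∂b = -60b(b - 4)(b + 1)(b + 4) = 0 at b ∈ {-4, -1, 0, 4}.
The Hessian is diagonal: diag(g_aa, g_bb). Second derivatives: g_aa(3)=-6; g_bb(-4)=5760, g_bb(-1)=-900, g_bb(0)=960, g_bb(4)=-9600.
Local maxima occur where both diagonal entries negative: (3, -1), (3, 4). Count: 2.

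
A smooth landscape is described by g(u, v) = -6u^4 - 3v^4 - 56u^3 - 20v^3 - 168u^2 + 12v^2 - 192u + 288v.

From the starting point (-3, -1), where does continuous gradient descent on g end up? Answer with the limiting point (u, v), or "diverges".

(-2, -3)

g is separable, so gradient descent decouples: u follows -∂g/∂u, v follows -∂g/∂v.
∂g/∂u = -24(u + 1)(u + 2)(u + 4); at u=-3 this is -48, so u increases.
∂g/∂v = -12(v - 2)(v + 3)(v + 4); at v=-1 this is 216, so v decreases.
u converges to its nearest critical value -2 (a local min of the u-part); v converges to -3. The iterate converges to (-2, -3).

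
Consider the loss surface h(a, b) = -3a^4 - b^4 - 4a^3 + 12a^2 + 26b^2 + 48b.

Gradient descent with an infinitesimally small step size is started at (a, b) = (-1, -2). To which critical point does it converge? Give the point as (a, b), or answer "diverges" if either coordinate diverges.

h is separable, so gradient descent decouples: a follows -∂h/∂a, b follows -∂h/∂b.
∂h/∂a = -12a(a - 1)(a + 2); at a=-1 this is -24, so a increases.
∂h/∂b = -4(b - 4)(b + 1)(b + 3); at b=-2 this is -24, so b increases.
a converges to its nearest critical value 0 (a local min of the a-part); b converges to -1. The iterate converges to (0, -1).

(0, -1)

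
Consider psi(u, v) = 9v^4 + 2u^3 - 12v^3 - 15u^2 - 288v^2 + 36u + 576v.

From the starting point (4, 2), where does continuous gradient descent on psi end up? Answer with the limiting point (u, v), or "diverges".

psi is separable, so gradient descent decouples: u follows -∂psi/∂u, v follows -∂psi/∂v.
∂psi/∂u = 6(u - 3)(u - 2); at u=4 this is 12, so u decreases.
∂psi/∂v = 36(v - 4)(v - 1)(v + 4); at v=2 this is -432, so v increases.
u converges to its nearest critical value 3 (a local min of the u-part); v converges to 4. The iterate converges to (3, 4).

(3, 4)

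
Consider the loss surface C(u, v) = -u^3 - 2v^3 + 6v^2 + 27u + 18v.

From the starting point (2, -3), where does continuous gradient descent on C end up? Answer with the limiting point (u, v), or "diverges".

(-3, -1)

C is separable, so gradient descent decouples: u follows -∂C/∂u, v follows -∂C/∂v.
∂C/∂u = -3(u - 3)(u + 3); at u=2 this is 15, so u decreases.
∂C/∂v = -6(v - 3)(v + 1); at v=-3 this is -72, so v increases.
u converges to its nearest critical value -3 (a local min of the u-part); v converges to -1. The iterate converges to (-3, -1).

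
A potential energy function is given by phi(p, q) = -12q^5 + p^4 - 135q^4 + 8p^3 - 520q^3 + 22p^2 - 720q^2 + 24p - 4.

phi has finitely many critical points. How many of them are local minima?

4

phi separates as a function of p plus a function of q, so ∇phi=0 decouples.
∂phi/∂p = 4(p + 1)(p + 2)(p + 3) = 0 at p ∈ {-3, -2, -1}; ∂phi/∂q = -60q(q + 2)(q + 3)(q + 4) = 0 at q ∈ {-4, -3, -2, 0}.
The Hessian is diagonal: diag(phi_pp, phi_qq). Second derivatives: phi_pp(-3)=8, phi_pp(-2)=-4, phi_pp(-1)=8; phi_qq(-4)=480, phi_qq(-3)=-180, phi_qq(-2)=240, phi_qq(0)=-1440.
Local minima occur where both diagonal entries positive: (-3, -4), (-3, -2), (-1, -4), (-1, -2). Count: 4.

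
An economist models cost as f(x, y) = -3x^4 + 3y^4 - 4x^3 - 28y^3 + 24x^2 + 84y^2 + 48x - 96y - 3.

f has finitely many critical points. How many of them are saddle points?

5

f separates as a function of x plus a function of y, so ∇f=0 decouples.
∂f/∂x = -12(x - 2)(x + 1)(x + 2) = 0 at x ∈ {-2, -1, 2}; ∂f/∂y = 12(y - 4)(y - 2)(y - 1) = 0 at y ∈ {1, 2, 4}.
The Hessian is diagonal: diag(f_xx, f_yy). Second derivatives: f_xx(-2)=-48, f_xx(-1)=36, f_xx(2)=-144; f_yy(1)=36, f_yy(2)=-24, f_yy(4)=72.
Saddle points occur where the two diagonal entries have opposite signs: (-2, 1), (-2, 4), (-1, 2), (2, 1), (2, 4). Count: 5.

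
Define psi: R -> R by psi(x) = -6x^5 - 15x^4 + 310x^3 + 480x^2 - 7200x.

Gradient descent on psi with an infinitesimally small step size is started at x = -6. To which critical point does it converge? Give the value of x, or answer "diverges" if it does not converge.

-5

psi'(x) = -30(x - 4)(x - 3)(x + 4)(x + 5), so psi'(-6) = -5400.
Gradient descent moves in the -psi' direction, i.e. x is increasing.
The nearest critical point in that direction is x = -5, where psi'' = 2160 > 0 (a local minimum). The iterate converges there.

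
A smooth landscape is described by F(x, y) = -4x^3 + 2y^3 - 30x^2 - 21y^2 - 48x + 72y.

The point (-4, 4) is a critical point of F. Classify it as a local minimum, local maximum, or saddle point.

The mixed partial ∂²F/∂x∂y is 0, so the Hessian at any point is diag(F_xx, F_yy) = diag(-12(2x + 5), 6(2y - 7)).
At (-4, 4): H = diag(36, 6).
Both eigenvalues are positive, so H is positive definite: a local minimum.

local minimum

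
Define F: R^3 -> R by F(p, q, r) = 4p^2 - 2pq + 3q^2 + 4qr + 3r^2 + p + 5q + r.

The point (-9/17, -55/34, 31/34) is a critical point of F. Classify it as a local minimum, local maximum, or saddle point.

The Hessian is constant: H = [[8, -2, 0], [-2, 6, 4], [0, 4, 6]].
Leading principal minors: Δ₁ = 8, Δ₂ = 44, Δ₃ = 136.
All leading minors are positive, so H is positive definite: a local minimum.

local minimum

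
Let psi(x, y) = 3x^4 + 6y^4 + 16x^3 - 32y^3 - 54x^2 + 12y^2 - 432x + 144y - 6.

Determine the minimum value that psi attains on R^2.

-1207

psi(x,y) separates as P(x) + Q(y) − 6, so its minimum is min P + min Q − 6.
P'(x) = 12(x - 3)(x + 3)(x + 4) vanishes at x ∈ {-4, -3, 3}; Q'(y) = 24(y - 3)(y - 2)(y + 1) vanishes at y ∈ {-1, 2, 3}.
Local minima of P (where P''>0): P(-4)=608, P(3)=-1107. Local minima of Q: Q(-1)=-94, Q(3)=162.
So the global minimum of psi is P(3) + Q(-1) − 6 = -1107 − 94 − 6 = -1207, attained at (3, -1).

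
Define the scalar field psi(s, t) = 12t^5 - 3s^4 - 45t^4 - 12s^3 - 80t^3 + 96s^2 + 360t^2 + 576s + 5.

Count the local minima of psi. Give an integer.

2

psi separates as a function of s plus a function of t, so ∇psi=0 decouples.
∂psi/∂s = -12(s - 4)(s + 3)(s + 4) = 0 at s ∈ {-4, -3, 4}; ∂psi/∂t = 60t(t - 3)(t - 2)(t + 2) = 0 at t ∈ {-2, 0, 2, 3}.
The Hessian is diagonal: diag(psi_ss, psi_tt). Second derivatives: psi_ss(-4)=-96, psi_ss(-3)=84, psi_ss(4)=-672; psi_tt(-2)=-2400, psi_tt(0)=720, psi_tt(2)=-480, psi_tt(3)=900.
Local minima occur where both diagonal entries positive: (-3, 0), (-3, 3). Count: 2.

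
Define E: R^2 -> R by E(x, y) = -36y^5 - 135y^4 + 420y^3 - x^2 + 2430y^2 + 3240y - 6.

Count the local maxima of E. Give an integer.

E separates as a function of x plus a function of y, so ∇E=0 decouples.
∂E/∂x = -2x = 0 at x ∈ {0}; ∂E/∂y = -180(y - 3)(y + 1)(y + 2)(y + 3) = 0 at y ∈ {-3, -2, -1, 3}.
The Hessian is diagonal: diag(E_xx, E_yy). Second derivatives: E_xx(0)=-2; E_yy(-3)=2160, E_yy(-2)=-900, E_yy(-1)=1440, E_yy(3)=-21600.
Local maxima occur where both diagonal entries negative: (0, -2), (0, 3). Count: 2.

2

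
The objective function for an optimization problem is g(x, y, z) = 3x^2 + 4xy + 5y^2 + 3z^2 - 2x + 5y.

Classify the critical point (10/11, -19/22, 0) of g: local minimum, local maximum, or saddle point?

The Hessian is constant: H = [[6, 4, 0], [4, 10, 0], [0, 0, 6]].
Leading principal minors: Δ₁ = 6, Δ₂ = 44, Δ₃ = 264.
All leading minors are positive, so H is positive definite: a local minimum.

local minimum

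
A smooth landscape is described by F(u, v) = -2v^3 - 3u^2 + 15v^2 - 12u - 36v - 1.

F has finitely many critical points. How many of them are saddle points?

F separates as a function of u plus a function of v, so ∇F=0 decouples.
∂F/∂u = -6(u + 2) = 0 at u ∈ {-2}; ∂F/∂v = -6(v - 3)(v - 2) = 0 at v ∈ {2, 3}.
The Hessian is diagonal: diag(F_uu, F_vv). Second derivatives: F_uu(-2)=-6; F_vv(2)=6, F_vv(3)=-6.
Saddle points occur where the two diagonal entries have opposite signs: (-2, 2). Count: 1.

1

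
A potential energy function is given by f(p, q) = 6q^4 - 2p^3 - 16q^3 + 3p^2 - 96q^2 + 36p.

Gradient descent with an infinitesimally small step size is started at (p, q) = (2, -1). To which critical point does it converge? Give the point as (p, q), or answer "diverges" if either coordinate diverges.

f is separable, so gradient descent decouples: p follows -∂f/∂p, q follows -∂f/∂q.
∂f/∂p = -6(p - 3)(p + 2); at p=2 this is 24, so p decreases.
∂f/∂q = 24q(q - 4)(q + 2); at q=-1 this is 120, so q decreases.
p converges to its nearest critical value -2 (a local min of the p-part); q converges to -2. The iterate converges to (-2, -2).

(-2, -2)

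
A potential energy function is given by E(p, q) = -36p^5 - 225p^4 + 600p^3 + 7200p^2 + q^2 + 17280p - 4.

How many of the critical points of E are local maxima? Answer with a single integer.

0

E separates as a function of p plus a function of q, so ∇E=0 decouples.
∂E/∂p = -180(p - 4)(p + 2)(p + 3)(p + 4) = 0 at p ∈ {-4, -3, -2, 4}; ∂E/∂q = 2q = 0 at q ∈ {0}.
The Hessian is diagonal: diag(E_pp, E_qq). Second derivatives: E_pp(-4)=2880, E_pp(-3)=-1260, E_pp(-2)=2160, E_pp(4)=-60480; E_qq(0)=2.
Local maxima occur where both diagonal entries negative: none. Count: 0.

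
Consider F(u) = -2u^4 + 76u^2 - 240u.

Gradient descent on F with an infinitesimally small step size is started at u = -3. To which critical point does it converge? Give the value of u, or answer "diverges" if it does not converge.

2

F'(u) = -8(u - 3)(u - 2)(u + 5), so F'(-3) = -480.
Gradient descent moves in the -F' direction, i.e. u is increasing.
The nearest critical point in that direction is u = 2, where F'' = 56 > 0 (a local minimum). The iterate converges there.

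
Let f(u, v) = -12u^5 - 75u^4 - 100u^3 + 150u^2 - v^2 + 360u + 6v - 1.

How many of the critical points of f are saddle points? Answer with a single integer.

2

f separates as a function of u plus a function of v, so ∇f=0 decouples.
∂f/∂u = -60(u - 1)(u + 1)(u + 2)(u + 3) = 0 at u ∈ {-3, -2, -1, 1}; ∂f/∂v = -2(v - 3) = 0 at v ∈ {3}.
The Hessian is diagonal: diag(f_uu, f_vv). Second derivatives: f_uu(-3)=480, f_uu(-2)=-180, f_uu(-1)=240, f_uu(1)=-1440; f_vv(3)=-2.
Saddle points occur where the two diagonal entries have opposite signs: (-3, 3), (-1, 3). Count: 2.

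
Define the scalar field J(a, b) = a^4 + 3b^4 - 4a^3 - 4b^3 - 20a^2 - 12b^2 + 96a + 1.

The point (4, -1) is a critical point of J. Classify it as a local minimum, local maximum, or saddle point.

The mixed partial ∂²J/∂a∂b is 0, so the Hessian at any point is diag(J_aa, J_bb) = diag(4(3a^2 - 6a - 10), 12(3b^2 - 2b - 2)).
At (4, -1): H = diag(56, 36).
Both eigenvalues are positive, so H is positive definite: a local minimum.

local minimum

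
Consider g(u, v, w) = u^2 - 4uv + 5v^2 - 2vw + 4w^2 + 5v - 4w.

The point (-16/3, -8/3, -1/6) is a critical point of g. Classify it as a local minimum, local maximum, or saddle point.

local minimum

The Hessian is constant: H = [[2, -4, 0], [-4, 10, -2], [0, -2, 8]].
Leading principal minors: Δ₁ = 2, Δ₂ = 4, Δ₃ = 24.
All leading minors are positive, so H is positive definite: a local minimum.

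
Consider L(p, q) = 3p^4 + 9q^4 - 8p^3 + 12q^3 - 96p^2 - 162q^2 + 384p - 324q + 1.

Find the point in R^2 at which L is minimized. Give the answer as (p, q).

L(p,q) separates as A(p) + B(q) + 1, so its minimum is min A + min B + 1.
A'(p) = 12(p - 4)(p - 2)(p + 4) vanishes at p ∈ {-4, 2, 4}; B'(q) = 36(q - 3)(q + 1)(q + 3) vanishes at q ∈ {-3, -1, 3}.
Local minima of A (where A''>0): A(-4)=-1792, A(4)=256. Local minima of B: B(-3)=-81, B(3)=-1377.
So the global minimum of L is A(-4) + B(3) + 1 = -1792 − 1377 + 1 = -3168, attained at (-4, 3).

(-4, 3)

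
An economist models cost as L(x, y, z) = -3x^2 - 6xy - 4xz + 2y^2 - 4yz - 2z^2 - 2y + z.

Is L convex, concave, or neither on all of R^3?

neither

L is quadratic, so its Hessian is the constant matrix H = [[-6, -6, -4], [-6, 4, -4], [-4, -4, -4]].
Leading principal minors: -6, -60, 80.
Neither pattern holds ⇒ H is indefinite ⇒ neither convex nor concave.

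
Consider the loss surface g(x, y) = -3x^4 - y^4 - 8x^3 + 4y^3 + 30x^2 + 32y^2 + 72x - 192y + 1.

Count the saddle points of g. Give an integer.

4

g separates as a function of x plus a function of y, so ∇g=0 decouples.
∂g/∂x = -12(x - 2)(x + 1)(x + 3) = 0 at x ∈ {-3, -1, 2}; ∂g/∂y = -4(y - 4)(y - 3)(y + 4) = 0 at y ∈ {-4, 3, 4}.
The Hessian is diagonal: diag(g_xx, g_yy). Second derivatives: g_xx(-3)=-120, g_xx(-1)=72, g_xx(2)=-180; g_yy(-4)=-224, g_yy(3)=28, g_yy(4)=-32.
Saddle points occur where the two diagonal entries have opposite signs: (-3, 3), (-1, -4), (-1, 4), (2, 3). Count: 4.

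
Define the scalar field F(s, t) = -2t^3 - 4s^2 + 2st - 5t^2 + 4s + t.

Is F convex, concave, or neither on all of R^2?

neither

The term -2t^3 is cubic, so the Hessian is not constant.
∂²F/∂t² = -12t - 10, which takes both signs as t varies (negative for sufficiently large t). A diagonal entry of the Hessian changing sign means the Hessian is neither positive- nor negative-semidefinite on all of R^2.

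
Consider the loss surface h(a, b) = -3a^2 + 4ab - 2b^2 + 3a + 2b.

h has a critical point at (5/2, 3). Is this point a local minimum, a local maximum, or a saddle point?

The Hessian of h is constant: H = [[-6, 4], [4, -4]].
det(H) = (-6)·(-4) − 4² = 8.
det(H) > 0 and tr(H) = -10 < 0, so H is negative definite and the point is a local maximum.

local maximum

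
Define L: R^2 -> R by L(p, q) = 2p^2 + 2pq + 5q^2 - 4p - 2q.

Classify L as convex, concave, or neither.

convex

L is quadratic, so its Hessian is the constant matrix H = [[4, 2], [2, 10]].
det(H) = 36, tr(H) = 14.
det(H) > 0 and tr(H) > 0, so H is positive definite everywhere: convex.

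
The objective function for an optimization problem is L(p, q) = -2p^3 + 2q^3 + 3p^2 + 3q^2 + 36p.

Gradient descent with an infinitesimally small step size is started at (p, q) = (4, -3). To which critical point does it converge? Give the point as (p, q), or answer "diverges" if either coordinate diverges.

diverges

L is separable, so gradient descent decouples: p follows -∂L/∂p, q follows -∂L/∂q.
∂L/∂p = -6(p - 3)(p + 2); at p=4 this is -36, so p increases.
∂L/∂q = 6q(q + 1); at q=-3 this is 36, so q decreases.
The p-coordinate has no critical point in that direction and runs off to infinity.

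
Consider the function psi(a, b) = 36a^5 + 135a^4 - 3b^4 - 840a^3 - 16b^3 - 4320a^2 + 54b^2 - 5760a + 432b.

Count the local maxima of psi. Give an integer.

psi separates as a function of a plus a function of b, so ∇psi=0 decouples.
∂psi/∂a = 180(a - 4)(a + 1)(a + 2)(a + 4) = 0 at a ∈ {-4, -2, -1, 4}; ∂psi/∂b = -12(b - 3)(b + 3)(b + 4) = 0 at b ∈ {-4, -3, 3}.
The Hessian is diagonal: diag(psi_aa, psi_bb). Second derivatives: psi_aa(-4)=-8640, psi_aa(-2)=2160, psi_aa(-1)=-2700, psi_aa(4)=43200; psi_bb(-4)=-84, psi_bb(-3)=72, psi_bb(3)=-504.
Local maxima occur where both diagonal entries negative: (-4, -4), (-4, 3), (-1, -4), (-1, 3). Count: 4.

4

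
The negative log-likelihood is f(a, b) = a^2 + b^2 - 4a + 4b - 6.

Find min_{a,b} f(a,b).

-14

f(a,b) separates as P(a) + Q(b) − 6, so its minimum is min P + min Q − 6.
P'(a) = 2a - 4 vanishes at a ∈ {2}; Q'(b) = 2b + 4 vanishes at b ∈ {-2}.
Local minima of P (where P''>0): P(2)=-4. Local minima of Q: Q(-2)=-4.
So the global minimum of f is P(2) + Q(-2) − 6 = -4 − 4 − 6 = -14, attained at (2, -2).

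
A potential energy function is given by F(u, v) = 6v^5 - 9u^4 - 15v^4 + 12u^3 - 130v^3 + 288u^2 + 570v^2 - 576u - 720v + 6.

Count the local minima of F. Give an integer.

2

F separates as a function of u plus a function of v, so ∇F=0 decouples.
∂F/∂u = -36(u - 4)(u - 1)(u + 4) = 0 at u ∈ {-4, 1, 4}; ∂F/∂v = 30(v - 3)(v - 2)(v - 1)(v + 4) = 0 at v ∈ {-4, 1, 2, 3}.
The Hessian is diagonal: diag(F_uu, F_vv). Second derivatives: F_uu(-4)=-1440, F_uu(1)=540, F_uu(4)=-864; F_vv(-4)=-6300, F_vv(1)=300, F_vv(2)=-180, F_vv(3)=420.
Local minima occur where both diagonal entries positive: (1, 1), (1, 3). Count: 2.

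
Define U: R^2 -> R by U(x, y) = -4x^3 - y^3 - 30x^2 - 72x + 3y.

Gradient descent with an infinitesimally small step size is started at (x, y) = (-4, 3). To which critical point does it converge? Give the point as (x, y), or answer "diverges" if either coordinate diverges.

U is separable, so gradient descent decouples: x follows -∂U/∂x, y follows -∂U/∂y.
∂U/∂x = -12(x + 2)(x + 3); at x=-4 this is -24, so x increases.
∂U/∂y = -3(y - 1)(y + 1); at y=3 this is -24, so y increases.
The y-coordinate has no critical point in that direction and runs off to infinity.

diverges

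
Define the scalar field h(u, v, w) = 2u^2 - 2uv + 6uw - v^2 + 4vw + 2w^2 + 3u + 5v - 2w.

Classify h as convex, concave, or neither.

h is quadratic, so its Hessian is the constant matrix H = [[4, -2, 6], [-2, -2, 4], [6, 4, 4]].
Leading principal minors: 4, -12, -136.
Neither pattern holds ⇒ H is indefinite ⇒ neither convex nor concave.

neither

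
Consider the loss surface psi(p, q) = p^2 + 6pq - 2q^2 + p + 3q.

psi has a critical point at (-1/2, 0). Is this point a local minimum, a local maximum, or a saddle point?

saddle point

The Hessian of psi is constant: H = [[2, 6], [6, -4]].
det(H) = 2·(-4) − 6² = -44.
Since det(H) < 0, H is indefinite and the critical point is a saddle point.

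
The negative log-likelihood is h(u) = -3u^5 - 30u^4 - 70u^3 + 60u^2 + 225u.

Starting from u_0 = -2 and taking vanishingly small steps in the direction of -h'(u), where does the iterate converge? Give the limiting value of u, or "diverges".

h'(u) = -15(u - 1)(u + 1)(u + 3)(u + 5), so h'(-2) = -135.
Gradient descent moves in the -h' direction, i.e. u is increasing.
The nearest critical point in that direction is u = -1, where h'' = 240 > 0 (a local minimum). The iterate converges there.

-1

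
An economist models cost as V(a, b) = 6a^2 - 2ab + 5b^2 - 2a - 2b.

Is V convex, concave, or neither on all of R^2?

convex

V is quadratic, so its Hessian is the constant matrix H = [[12, -2], [-2, 10]].
det(H) = 116, tr(H) = 22.
det(H) > 0 and tr(H) > 0, so H is positive definite everywhere: convex.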